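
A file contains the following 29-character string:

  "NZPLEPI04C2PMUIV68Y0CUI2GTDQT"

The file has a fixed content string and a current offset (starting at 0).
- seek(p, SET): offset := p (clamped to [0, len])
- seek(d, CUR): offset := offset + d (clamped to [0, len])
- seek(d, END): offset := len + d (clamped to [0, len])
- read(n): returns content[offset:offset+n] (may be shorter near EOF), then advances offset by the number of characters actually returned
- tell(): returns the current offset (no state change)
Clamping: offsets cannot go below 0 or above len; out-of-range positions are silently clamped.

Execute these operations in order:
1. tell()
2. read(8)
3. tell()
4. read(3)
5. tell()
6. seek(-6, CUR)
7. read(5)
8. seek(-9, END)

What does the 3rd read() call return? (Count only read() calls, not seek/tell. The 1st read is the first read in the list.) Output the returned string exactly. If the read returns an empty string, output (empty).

After 1 (tell()): offset=0
After 2 (read(8)): returned 'NZPLEPI0', offset=8
After 3 (tell()): offset=8
After 4 (read(3)): returned '4C2', offset=11
After 5 (tell()): offset=11
After 6 (seek(-6, CUR)): offset=5
After 7 (read(5)): returned 'PI04C', offset=10
After 8 (seek(-9, END)): offset=20

Answer: PI04C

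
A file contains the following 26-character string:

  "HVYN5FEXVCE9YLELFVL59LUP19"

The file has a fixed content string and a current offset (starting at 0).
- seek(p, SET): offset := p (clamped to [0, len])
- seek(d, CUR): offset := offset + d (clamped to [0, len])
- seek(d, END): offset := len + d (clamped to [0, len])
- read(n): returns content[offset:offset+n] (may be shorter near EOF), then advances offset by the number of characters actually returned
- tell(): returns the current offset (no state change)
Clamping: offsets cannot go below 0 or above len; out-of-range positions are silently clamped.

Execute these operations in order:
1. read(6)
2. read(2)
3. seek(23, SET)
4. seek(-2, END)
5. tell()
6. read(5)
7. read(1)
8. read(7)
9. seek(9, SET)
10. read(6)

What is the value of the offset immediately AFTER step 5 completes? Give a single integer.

Answer: 24

Derivation:
After 1 (read(6)): returned 'HVYN5F', offset=6
After 2 (read(2)): returned 'EX', offset=8
After 3 (seek(23, SET)): offset=23
After 4 (seek(-2, END)): offset=24
After 5 (tell()): offset=24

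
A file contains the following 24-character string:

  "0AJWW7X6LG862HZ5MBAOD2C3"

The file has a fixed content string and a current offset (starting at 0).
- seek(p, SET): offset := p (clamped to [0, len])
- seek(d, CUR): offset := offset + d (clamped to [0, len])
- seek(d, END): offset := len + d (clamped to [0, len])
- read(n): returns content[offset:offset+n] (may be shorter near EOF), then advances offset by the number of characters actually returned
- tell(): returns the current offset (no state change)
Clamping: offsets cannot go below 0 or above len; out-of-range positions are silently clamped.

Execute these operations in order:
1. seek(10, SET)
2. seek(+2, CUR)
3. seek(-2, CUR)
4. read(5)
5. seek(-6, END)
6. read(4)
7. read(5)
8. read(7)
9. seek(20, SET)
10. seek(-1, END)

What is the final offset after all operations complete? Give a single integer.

Answer: 23

Derivation:
After 1 (seek(10, SET)): offset=10
After 2 (seek(+2, CUR)): offset=12
After 3 (seek(-2, CUR)): offset=10
After 4 (read(5)): returned '862HZ', offset=15
After 5 (seek(-6, END)): offset=18
After 6 (read(4)): returned 'AOD2', offset=22
After 7 (read(5)): returned 'C3', offset=24
After 8 (read(7)): returned '', offset=24
After 9 (seek(20, SET)): offset=20
After 10 (seek(-1, END)): offset=23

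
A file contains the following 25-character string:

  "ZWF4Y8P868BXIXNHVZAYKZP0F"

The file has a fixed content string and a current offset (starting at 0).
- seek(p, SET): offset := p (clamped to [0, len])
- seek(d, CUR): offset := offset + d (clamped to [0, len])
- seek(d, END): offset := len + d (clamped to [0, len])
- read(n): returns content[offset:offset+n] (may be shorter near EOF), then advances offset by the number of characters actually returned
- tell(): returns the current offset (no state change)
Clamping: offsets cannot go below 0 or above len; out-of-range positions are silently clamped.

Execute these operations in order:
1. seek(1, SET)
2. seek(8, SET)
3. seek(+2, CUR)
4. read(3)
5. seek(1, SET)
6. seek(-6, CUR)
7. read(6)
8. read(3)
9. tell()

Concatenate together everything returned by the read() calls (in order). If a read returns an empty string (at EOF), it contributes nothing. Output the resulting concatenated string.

After 1 (seek(1, SET)): offset=1
After 2 (seek(8, SET)): offset=8
After 3 (seek(+2, CUR)): offset=10
After 4 (read(3)): returned 'BXI', offset=13
After 5 (seek(1, SET)): offset=1
After 6 (seek(-6, CUR)): offset=0
After 7 (read(6)): returned 'ZWF4Y8', offset=6
After 8 (read(3)): returned 'P86', offset=9
After 9 (tell()): offset=9

Answer: BXIZWF4Y8P86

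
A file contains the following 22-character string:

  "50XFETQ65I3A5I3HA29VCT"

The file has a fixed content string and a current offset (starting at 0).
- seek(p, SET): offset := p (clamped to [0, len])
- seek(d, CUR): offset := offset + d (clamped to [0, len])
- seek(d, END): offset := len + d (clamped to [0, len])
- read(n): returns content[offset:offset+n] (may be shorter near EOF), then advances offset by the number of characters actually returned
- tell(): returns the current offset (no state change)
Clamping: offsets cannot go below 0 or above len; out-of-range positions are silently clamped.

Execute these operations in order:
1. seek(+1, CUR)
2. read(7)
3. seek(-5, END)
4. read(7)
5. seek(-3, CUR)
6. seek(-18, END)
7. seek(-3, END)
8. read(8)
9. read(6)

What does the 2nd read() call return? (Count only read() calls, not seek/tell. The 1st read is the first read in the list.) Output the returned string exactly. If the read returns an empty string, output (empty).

After 1 (seek(+1, CUR)): offset=1
After 2 (read(7)): returned '0XFETQ6', offset=8
After 3 (seek(-5, END)): offset=17
After 4 (read(7)): returned '29VCT', offset=22
After 5 (seek(-3, CUR)): offset=19
After 6 (seek(-18, END)): offset=4
After 7 (seek(-3, END)): offset=19
After 8 (read(8)): returned 'VCT', offset=22
After 9 (read(6)): returned '', offset=22

Answer: 29VCT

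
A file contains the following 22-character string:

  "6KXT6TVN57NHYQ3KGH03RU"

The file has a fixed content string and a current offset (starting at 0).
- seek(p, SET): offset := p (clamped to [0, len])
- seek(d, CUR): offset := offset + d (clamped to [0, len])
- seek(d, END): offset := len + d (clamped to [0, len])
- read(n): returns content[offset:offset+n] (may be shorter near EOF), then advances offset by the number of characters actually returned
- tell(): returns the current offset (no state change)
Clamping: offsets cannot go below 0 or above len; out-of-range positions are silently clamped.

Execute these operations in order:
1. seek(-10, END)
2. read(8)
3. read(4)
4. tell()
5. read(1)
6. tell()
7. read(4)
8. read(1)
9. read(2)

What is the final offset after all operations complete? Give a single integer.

After 1 (seek(-10, END)): offset=12
After 2 (read(8)): returned 'YQ3KGH03', offset=20
After 3 (read(4)): returned 'RU', offset=22
After 4 (tell()): offset=22
After 5 (read(1)): returned '', offset=22
After 6 (tell()): offset=22
After 7 (read(4)): returned '', offset=22
After 8 (read(1)): returned '', offset=22
After 9 (read(2)): returned '', offset=22

Answer: 22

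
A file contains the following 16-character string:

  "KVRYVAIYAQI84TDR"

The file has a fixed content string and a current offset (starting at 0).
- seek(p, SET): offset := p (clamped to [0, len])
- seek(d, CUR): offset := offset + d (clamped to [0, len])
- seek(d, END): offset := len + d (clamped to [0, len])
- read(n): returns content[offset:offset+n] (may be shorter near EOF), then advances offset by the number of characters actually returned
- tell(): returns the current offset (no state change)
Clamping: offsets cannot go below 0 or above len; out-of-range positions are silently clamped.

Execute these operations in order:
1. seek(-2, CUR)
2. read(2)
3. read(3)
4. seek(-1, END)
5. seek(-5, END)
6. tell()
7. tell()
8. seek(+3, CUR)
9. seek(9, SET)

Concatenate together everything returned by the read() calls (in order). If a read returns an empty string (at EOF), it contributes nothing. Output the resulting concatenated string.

Answer: KVRYV

Derivation:
After 1 (seek(-2, CUR)): offset=0
After 2 (read(2)): returned 'KV', offset=2
After 3 (read(3)): returned 'RYV', offset=5
After 4 (seek(-1, END)): offset=15
After 5 (seek(-5, END)): offset=11
After 6 (tell()): offset=11
After 7 (tell()): offset=11
After 8 (seek(+3, CUR)): offset=14
After 9 (seek(9, SET)): offset=9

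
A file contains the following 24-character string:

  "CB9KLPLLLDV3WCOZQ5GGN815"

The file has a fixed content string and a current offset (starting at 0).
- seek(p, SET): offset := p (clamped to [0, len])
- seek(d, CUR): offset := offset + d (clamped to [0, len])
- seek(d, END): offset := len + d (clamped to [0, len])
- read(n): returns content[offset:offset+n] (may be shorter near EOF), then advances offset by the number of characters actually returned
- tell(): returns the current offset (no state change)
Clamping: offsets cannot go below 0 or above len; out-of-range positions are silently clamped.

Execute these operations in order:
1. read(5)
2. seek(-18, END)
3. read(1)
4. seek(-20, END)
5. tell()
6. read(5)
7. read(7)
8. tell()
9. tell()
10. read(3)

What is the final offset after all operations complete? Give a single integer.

Answer: 19

Derivation:
After 1 (read(5)): returned 'CB9KL', offset=5
After 2 (seek(-18, END)): offset=6
After 3 (read(1)): returned 'L', offset=7
After 4 (seek(-20, END)): offset=4
After 5 (tell()): offset=4
After 6 (read(5)): returned 'LPLLL', offset=9
After 7 (read(7)): returned 'DV3WCOZ', offset=16
After 8 (tell()): offset=16
After 9 (tell()): offset=16
After 10 (read(3)): returned 'Q5G', offset=19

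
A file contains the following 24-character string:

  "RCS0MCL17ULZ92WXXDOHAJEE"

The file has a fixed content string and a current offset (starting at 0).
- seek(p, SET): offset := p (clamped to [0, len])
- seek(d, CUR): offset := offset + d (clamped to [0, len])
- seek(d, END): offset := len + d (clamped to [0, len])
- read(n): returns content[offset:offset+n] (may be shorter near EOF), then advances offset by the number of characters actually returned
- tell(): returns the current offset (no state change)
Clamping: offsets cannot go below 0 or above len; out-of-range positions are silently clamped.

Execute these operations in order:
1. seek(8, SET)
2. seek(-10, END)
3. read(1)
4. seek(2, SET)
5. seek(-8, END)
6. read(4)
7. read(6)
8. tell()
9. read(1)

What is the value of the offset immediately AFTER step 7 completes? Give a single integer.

After 1 (seek(8, SET)): offset=8
After 2 (seek(-10, END)): offset=14
After 3 (read(1)): returned 'W', offset=15
After 4 (seek(2, SET)): offset=2
After 5 (seek(-8, END)): offset=16
After 6 (read(4)): returned 'XDOH', offset=20
After 7 (read(6)): returned 'AJEE', offset=24

Answer: 24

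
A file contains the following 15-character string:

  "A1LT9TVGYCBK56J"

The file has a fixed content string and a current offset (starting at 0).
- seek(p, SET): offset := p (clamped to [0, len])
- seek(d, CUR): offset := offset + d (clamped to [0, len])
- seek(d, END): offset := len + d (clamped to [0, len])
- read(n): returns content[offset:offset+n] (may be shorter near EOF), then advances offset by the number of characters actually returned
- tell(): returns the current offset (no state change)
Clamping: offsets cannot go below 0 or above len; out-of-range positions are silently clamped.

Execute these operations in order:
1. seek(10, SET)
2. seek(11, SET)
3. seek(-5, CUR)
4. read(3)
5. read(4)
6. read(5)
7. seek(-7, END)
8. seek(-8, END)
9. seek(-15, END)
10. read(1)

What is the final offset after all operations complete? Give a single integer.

Answer: 1

Derivation:
After 1 (seek(10, SET)): offset=10
After 2 (seek(11, SET)): offset=11
After 3 (seek(-5, CUR)): offset=6
After 4 (read(3)): returned 'VGY', offset=9
After 5 (read(4)): returned 'CBK5', offset=13
After 6 (read(5)): returned '6J', offset=15
After 7 (seek(-7, END)): offset=8
After 8 (seek(-8, END)): offset=7
After 9 (seek(-15, END)): offset=0
After 10 (read(1)): returned 'A', offset=1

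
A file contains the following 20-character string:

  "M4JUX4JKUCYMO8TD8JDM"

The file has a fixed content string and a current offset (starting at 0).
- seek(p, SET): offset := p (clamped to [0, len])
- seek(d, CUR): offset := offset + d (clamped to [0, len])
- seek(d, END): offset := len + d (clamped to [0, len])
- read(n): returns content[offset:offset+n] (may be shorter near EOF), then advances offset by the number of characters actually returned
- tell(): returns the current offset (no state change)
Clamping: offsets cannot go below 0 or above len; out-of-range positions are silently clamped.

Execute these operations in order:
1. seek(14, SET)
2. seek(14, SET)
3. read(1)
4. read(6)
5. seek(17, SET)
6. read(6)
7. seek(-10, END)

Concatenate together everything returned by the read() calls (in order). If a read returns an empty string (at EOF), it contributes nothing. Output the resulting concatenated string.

After 1 (seek(14, SET)): offset=14
After 2 (seek(14, SET)): offset=14
After 3 (read(1)): returned 'T', offset=15
After 4 (read(6)): returned 'D8JDM', offset=20
After 5 (seek(17, SET)): offset=17
After 6 (read(6)): returned 'JDM', offset=20
After 7 (seek(-10, END)): offset=10

Answer: TD8JDMJDM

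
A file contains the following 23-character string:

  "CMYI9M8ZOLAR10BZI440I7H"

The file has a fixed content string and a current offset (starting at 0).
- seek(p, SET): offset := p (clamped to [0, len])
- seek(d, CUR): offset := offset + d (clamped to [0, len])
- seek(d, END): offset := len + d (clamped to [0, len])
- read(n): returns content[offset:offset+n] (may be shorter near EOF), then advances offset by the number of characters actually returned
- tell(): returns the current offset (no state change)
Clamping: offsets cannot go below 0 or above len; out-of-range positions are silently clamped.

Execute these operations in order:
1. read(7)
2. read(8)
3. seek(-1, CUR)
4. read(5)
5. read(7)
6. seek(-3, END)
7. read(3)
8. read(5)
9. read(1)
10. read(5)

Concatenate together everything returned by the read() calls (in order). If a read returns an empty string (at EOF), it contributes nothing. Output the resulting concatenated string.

After 1 (read(7)): returned 'CMYI9M8', offset=7
After 2 (read(8)): returned 'ZOLAR10B', offset=15
After 3 (seek(-1, CUR)): offset=14
After 4 (read(5)): returned 'BZI44', offset=19
After 5 (read(7)): returned '0I7H', offset=23
After 6 (seek(-3, END)): offset=20
After 7 (read(3)): returned 'I7H', offset=23
After 8 (read(5)): returned '', offset=23
After 9 (read(1)): returned '', offset=23
After 10 (read(5)): returned '', offset=23

Answer: CMYI9M8ZOLAR10BBZI440I7HI7H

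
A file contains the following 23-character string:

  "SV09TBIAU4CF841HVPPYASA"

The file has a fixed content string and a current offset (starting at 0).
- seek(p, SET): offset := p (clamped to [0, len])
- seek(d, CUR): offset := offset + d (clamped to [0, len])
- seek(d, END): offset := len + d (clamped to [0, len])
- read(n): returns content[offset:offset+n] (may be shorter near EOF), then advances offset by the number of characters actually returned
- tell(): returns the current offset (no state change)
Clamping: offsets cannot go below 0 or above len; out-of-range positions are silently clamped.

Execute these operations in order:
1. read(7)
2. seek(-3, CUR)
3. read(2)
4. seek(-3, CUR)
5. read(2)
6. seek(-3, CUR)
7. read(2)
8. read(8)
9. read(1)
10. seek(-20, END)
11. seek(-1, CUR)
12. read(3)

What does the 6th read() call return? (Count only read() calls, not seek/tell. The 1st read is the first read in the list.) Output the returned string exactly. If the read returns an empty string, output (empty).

Answer: 8

Derivation:
After 1 (read(7)): returned 'SV09TBI', offset=7
After 2 (seek(-3, CUR)): offset=4
After 3 (read(2)): returned 'TB', offset=6
After 4 (seek(-3, CUR)): offset=3
After 5 (read(2)): returned '9T', offset=5
After 6 (seek(-3, CUR)): offset=2
After 7 (read(2)): returned '09', offset=4
After 8 (read(8)): returned 'TBIAU4CF', offset=12
After 9 (read(1)): returned '8', offset=13
After 10 (seek(-20, END)): offset=3
After 11 (seek(-1, CUR)): offset=2
After 12 (read(3)): returned '09T', offset=5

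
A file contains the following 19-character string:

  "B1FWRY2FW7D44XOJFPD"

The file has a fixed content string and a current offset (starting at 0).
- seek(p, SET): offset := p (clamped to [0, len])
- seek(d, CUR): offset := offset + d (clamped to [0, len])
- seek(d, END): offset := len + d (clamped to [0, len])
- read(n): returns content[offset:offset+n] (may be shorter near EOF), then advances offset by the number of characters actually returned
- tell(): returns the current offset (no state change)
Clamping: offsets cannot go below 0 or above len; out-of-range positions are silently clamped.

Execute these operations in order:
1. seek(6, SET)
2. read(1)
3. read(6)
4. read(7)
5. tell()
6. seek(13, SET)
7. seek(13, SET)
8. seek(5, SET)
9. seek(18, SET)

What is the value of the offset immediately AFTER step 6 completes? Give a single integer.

Answer: 13

Derivation:
After 1 (seek(6, SET)): offset=6
After 2 (read(1)): returned '2', offset=7
After 3 (read(6)): returned 'FW7D44', offset=13
After 4 (read(7)): returned 'XOJFPD', offset=19
After 5 (tell()): offset=19
After 6 (seek(13, SET)): offset=13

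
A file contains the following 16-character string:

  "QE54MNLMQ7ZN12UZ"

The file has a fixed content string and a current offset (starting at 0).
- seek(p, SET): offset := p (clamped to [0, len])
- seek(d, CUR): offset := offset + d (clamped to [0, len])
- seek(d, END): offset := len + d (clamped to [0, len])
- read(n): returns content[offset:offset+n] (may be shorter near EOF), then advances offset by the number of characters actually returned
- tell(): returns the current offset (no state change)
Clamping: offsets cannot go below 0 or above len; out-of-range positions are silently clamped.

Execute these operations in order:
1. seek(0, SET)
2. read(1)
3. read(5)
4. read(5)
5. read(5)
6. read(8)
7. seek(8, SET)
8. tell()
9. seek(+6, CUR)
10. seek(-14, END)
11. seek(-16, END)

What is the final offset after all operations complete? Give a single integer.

After 1 (seek(0, SET)): offset=0
After 2 (read(1)): returned 'Q', offset=1
After 3 (read(5)): returned 'E54MN', offset=6
After 4 (read(5)): returned 'LMQ7Z', offset=11
After 5 (read(5)): returned 'N12UZ', offset=16
After 6 (read(8)): returned '', offset=16
After 7 (seek(8, SET)): offset=8
After 8 (tell()): offset=8
After 9 (seek(+6, CUR)): offset=14
After 10 (seek(-14, END)): offset=2
After 11 (seek(-16, END)): offset=0

Answer: 0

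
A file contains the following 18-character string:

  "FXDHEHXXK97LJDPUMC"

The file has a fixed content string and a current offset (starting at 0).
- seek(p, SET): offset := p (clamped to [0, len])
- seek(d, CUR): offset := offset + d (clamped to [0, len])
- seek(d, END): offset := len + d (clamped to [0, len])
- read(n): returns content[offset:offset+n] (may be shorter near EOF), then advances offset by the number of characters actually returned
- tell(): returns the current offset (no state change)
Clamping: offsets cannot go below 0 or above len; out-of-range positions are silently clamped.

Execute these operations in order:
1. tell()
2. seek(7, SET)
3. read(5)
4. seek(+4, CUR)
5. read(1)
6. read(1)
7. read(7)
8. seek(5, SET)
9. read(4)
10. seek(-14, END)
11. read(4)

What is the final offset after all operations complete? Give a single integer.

After 1 (tell()): offset=0
After 2 (seek(7, SET)): offset=7
After 3 (read(5)): returned 'XK97L', offset=12
After 4 (seek(+4, CUR)): offset=16
After 5 (read(1)): returned 'M', offset=17
After 6 (read(1)): returned 'C', offset=18
After 7 (read(7)): returned '', offset=18
After 8 (seek(5, SET)): offset=5
After 9 (read(4)): returned 'HXXK', offset=9
After 10 (seek(-14, END)): offset=4
After 11 (read(4)): returned 'EHXX', offset=8

Answer: 8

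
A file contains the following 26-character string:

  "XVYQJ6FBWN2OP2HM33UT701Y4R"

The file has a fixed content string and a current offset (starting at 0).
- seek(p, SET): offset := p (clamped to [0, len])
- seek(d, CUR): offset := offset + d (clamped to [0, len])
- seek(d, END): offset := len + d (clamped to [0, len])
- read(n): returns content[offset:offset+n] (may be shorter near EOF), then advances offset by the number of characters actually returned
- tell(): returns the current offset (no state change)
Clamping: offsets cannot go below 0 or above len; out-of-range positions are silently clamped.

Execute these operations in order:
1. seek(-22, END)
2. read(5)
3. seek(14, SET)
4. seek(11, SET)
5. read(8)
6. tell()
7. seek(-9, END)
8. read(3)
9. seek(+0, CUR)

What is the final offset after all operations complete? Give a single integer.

After 1 (seek(-22, END)): offset=4
After 2 (read(5)): returned 'J6FBW', offset=9
After 3 (seek(14, SET)): offset=14
After 4 (seek(11, SET)): offset=11
After 5 (read(8)): returned 'OP2HM33U', offset=19
After 6 (tell()): offset=19
After 7 (seek(-9, END)): offset=17
After 8 (read(3)): returned '3UT', offset=20
After 9 (seek(+0, CUR)): offset=20

Answer: 20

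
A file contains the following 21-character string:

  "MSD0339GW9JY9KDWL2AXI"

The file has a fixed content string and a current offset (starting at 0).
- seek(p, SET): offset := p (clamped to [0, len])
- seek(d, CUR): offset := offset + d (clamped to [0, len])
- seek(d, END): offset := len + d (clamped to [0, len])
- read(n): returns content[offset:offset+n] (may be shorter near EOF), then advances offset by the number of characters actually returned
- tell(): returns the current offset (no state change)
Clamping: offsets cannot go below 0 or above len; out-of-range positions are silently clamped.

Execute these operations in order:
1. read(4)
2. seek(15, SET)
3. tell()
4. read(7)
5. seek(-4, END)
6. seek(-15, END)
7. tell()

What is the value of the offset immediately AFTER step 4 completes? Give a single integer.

Answer: 21

Derivation:
After 1 (read(4)): returned 'MSD0', offset=4
After 2 (seek(15, SET)): offset=15
After 3 (tell()): offset=15
After 4 (read(7)): returned 'WL2AXI', offset=21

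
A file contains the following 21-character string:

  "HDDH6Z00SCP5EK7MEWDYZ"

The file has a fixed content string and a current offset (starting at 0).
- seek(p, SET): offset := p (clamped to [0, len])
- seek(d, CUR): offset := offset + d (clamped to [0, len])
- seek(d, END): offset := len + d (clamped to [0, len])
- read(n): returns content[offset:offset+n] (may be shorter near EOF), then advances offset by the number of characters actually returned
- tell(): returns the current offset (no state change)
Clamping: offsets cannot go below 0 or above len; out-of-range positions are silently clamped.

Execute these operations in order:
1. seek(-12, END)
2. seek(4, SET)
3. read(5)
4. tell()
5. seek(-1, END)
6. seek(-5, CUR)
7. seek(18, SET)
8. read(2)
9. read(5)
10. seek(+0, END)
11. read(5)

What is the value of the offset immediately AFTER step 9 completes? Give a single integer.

After 1 (seek(-12, END)): offset=9
After 2 (seek(4, SET)): offset=4
After 3 (read(5)): returned '6Z00S', offset=9
After 4 (tell()): offset=9
After 5 (seek(-1, END)): offset=20
After 6 (seek(-5, CUR)): offset=15
After 7 (seek(18, SET)): offset=18
After 8 (read(2)): returned 'DY', offset=20
After 9 (read(5)): returned 'Z', offset=21

Answer: 21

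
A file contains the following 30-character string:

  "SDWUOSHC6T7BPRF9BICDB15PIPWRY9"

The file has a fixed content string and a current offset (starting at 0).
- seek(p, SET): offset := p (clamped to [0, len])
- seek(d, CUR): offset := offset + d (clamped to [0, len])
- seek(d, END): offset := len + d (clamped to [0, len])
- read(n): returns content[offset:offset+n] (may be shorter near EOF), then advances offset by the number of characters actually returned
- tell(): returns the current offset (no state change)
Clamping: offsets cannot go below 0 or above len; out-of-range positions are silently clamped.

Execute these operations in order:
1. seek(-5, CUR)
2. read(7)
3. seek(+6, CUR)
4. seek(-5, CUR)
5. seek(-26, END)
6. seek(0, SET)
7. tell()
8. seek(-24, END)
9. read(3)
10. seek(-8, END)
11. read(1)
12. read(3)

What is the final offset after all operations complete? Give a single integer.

After 1 (seek(-5, CUR)): offset=0
After 2 (read(7)): returned 'SDWUOSH', offset=7
After 3 (seek(+6, CUR)): offset=13
After 4 (seek(-5, CUR)): offset=8
After 5 (seek(-26, END)): offset=4
After 6 (seek(0, SET)): offset=0
After 7 (tell()): offset=0
After 8 (seek(-24, END)): offset=6
After 9 (read(3)): returned 'HC6', offset=9
After 10 (seek(-8, END)): offset=22
After 11 (read(1)): returned '5', offset=23
After 12 (read(3)): returned 'PIP', offset=26

Answer: 26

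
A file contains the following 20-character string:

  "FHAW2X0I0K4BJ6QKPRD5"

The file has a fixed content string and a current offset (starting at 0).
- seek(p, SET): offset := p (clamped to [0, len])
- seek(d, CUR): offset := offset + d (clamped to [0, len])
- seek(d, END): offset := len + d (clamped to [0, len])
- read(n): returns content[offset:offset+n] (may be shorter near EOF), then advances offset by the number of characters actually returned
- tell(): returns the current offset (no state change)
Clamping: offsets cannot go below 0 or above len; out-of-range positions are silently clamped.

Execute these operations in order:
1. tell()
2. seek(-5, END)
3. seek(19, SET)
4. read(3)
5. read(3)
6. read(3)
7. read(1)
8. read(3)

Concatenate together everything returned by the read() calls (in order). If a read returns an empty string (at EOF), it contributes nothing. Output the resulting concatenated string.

After 1 (tell()): offset=0
After 2 (seek(-5, END)): offset=15
After 3 (seek(19, SET)): offset=19
After 4 (read(3)): returned '5', offset=20
After 5 (read(3)): returned '', offset=20
After 6 (read(3)): returned '', offset=20
After 7 (read(1)): returned '', offset=20
After 8 (read(3)): returned '', offset=20

Answer: 5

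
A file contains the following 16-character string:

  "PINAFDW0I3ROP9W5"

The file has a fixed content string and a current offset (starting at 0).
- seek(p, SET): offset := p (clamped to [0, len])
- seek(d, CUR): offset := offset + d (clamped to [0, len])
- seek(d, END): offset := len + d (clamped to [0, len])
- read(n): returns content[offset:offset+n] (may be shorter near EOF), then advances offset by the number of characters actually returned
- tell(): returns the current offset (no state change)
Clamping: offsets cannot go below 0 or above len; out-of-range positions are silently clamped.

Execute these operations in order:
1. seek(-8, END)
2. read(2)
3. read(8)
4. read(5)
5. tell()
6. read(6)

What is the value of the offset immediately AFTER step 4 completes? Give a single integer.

Answer: 16

Derivation:
After 1 (seek(-8, END)): offset=8
After 2 (read(2)): returned 'I3', offset=10
After 3 (read(8)): returned 'ROP9W5', offset=16
After 4 (read(5)): returned '', offset=16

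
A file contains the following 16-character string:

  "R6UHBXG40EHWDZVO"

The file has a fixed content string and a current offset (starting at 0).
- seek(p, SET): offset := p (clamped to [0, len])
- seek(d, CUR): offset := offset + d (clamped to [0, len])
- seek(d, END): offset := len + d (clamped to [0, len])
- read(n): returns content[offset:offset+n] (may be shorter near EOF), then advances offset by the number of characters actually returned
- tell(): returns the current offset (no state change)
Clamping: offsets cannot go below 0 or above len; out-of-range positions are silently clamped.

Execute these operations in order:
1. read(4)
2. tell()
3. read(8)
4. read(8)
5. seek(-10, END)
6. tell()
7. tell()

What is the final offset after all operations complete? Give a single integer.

After 1 (read(4)): returned 'R6UH', offset=4
After 2 (tell()): offset=4
After 3 (read(8)): returned 'BXG40EHW', offset=12
After 4 (read(8)): returned 'DZVO', offset=16
After 5 (seek(-10, END)): offset=6
After 6 (tell()): offset=6
After 7 (tell()): offset=6

Answer: 6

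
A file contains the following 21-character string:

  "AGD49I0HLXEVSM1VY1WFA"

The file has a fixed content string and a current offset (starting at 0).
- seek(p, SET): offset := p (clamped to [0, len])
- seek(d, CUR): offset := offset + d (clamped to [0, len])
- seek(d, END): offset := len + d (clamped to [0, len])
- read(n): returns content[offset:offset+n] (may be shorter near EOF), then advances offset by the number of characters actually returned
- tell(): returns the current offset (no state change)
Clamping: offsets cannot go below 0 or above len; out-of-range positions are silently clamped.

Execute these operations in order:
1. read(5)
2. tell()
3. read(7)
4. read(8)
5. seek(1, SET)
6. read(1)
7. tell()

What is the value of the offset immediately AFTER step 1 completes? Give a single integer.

Answer: 5

Derivation:
After 1 (read(5)): returned 'AGD49', offset=5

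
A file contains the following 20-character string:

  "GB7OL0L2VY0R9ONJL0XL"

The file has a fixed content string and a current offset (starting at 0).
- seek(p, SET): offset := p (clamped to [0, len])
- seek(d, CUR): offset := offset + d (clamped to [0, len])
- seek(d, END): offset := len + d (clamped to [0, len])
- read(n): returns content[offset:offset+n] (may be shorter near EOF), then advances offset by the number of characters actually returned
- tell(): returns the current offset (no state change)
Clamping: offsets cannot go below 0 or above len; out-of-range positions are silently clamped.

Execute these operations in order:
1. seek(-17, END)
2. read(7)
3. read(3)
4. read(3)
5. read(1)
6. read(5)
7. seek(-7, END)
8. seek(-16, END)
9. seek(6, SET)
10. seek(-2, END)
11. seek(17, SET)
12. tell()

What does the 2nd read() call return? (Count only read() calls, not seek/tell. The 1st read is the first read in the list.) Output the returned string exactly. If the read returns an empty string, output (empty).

After 1 (seek(-17, END)): offset=3
After 2 (read(7)): returned 'OL0L2VY', offset=10
After 3 (read(3)): returned '0R9', offset=13
After 4 (read(3)): returned 'ONJ', offset=16
After 5 (read(1)): returned 'L', offset=17
After 6 (read(5)): returned '0XL', offset=20
After 7 (seek(-7, END)): offset=13
After 8 (seek(-16, END)): offset=4
After 9 (seek(6, SET)): offset=6
After 10 (seek(-2, END)): offset=18
After 11 (seek(17, SET)): offset=17
After 12 (tell()): offset=17

Answer: 0R9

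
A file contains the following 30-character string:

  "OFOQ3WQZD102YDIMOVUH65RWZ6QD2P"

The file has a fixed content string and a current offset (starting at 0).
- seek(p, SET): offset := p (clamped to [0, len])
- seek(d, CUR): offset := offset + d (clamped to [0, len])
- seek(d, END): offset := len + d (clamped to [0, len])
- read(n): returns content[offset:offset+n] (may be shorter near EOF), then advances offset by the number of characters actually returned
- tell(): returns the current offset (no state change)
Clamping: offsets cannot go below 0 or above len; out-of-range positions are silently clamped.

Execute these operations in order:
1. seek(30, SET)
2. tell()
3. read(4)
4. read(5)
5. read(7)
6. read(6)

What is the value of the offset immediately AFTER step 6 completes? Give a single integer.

Answer: 30

Derivation:
After 1 (seek(30, SET)): offset=30
After 2 (tell()): offset=30
After 3 (read(4)): returned '', offset=30
After 4 (read(5)): returned '', offset=30
After 5 (read(7)): returned '', offset=30
After 6 (read(6)): returned '', offset=30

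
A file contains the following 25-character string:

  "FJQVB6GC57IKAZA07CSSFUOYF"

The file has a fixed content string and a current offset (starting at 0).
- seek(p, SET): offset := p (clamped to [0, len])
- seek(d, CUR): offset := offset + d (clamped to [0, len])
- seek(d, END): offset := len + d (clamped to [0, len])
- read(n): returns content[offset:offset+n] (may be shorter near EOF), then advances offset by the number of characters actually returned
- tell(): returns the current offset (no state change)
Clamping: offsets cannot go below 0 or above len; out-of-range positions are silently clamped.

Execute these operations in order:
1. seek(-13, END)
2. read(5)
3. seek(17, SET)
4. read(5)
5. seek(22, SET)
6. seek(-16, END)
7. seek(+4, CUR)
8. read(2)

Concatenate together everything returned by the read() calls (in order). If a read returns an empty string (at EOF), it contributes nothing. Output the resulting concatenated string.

Answer: AZA07CSSFUZA

Derivation:
After 1 (seek(-13, END)): offset=12
After 2 (read(5)): returned 'AZA07', offset=17
After 3 (seek(17, SET)): offset=17
After 4 (read(5)): returned 'CSSFU', offset=22
After 5 (seek(22, SET)): offset=22
After 6 (seek(-16, END)): offset=9
After 7 (seek(+4, CUR)): offset=13
After 8 (read(2)): returned 'ZA', offset=15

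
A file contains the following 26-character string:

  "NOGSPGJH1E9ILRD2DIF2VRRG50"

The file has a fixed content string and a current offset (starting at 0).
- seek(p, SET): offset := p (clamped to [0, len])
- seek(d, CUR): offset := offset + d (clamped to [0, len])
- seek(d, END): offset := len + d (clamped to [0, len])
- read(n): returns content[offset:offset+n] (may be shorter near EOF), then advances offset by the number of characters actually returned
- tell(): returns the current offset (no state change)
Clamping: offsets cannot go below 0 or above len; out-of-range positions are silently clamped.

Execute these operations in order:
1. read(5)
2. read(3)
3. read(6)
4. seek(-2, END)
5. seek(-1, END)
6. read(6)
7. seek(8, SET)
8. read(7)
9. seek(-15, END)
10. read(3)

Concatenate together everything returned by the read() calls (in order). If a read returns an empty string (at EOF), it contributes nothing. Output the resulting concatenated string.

After 1 (read(5)): returned 'NOGSP', offset=5
After 2 (read(3)): returned 'GJH', offset=8
After 3 (read(6)): returned '1E9ILR', offset=14
After 4 (seek(-2, END)): offset=24
After 5 (seek(-1, END)): offset=25
After 6 (read(6)): returned '0', offset=26
After 7 (seek(8, SET)): offset=8
After 8 (read(7)): returned '1E9ILRD', offset=15
After 9 (seek(-15, END)): offset=11
After 10 (read(3)): returned 'ILR', offset=14

Answer: NOGSPGJH1E9ILR01E9ILRDILR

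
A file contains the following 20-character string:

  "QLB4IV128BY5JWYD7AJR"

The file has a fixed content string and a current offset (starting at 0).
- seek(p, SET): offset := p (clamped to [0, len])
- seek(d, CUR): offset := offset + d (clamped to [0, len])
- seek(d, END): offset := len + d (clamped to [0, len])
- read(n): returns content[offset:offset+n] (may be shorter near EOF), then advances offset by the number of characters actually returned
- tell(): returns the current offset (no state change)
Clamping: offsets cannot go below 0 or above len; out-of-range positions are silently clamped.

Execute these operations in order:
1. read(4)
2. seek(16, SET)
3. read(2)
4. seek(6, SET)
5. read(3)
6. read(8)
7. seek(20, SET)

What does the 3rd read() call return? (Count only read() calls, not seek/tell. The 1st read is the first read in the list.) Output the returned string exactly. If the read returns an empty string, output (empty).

After 1 (read(4)): returned 'QLB4', offset=4
After 2 (seek(16, SET)): offset=16
After 3 (read(2)): returned '7A', offset=18
After 4 (seek(6, SET)): offset=6
After 5 (read(3)): returned '128', offset=9
After 6 (read(8)): returned 'BY5JWYD7', offset=17
After 7 (seek(20, SET)): offset=20

Answer: 128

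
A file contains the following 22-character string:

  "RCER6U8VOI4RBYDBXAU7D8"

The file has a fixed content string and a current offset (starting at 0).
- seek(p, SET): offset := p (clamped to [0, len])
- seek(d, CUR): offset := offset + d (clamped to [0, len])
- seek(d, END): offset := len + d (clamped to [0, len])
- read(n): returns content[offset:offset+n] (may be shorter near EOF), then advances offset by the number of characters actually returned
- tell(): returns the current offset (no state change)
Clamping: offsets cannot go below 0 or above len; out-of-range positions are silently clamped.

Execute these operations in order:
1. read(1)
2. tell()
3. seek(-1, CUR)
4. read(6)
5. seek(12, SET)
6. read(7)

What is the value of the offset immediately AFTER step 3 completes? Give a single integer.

After 1 (read(1)): returned 'R', offset=1
After 2 (tell()): offset=1
After 3 (seek(-1, CUR)): offset=0

Answer: 0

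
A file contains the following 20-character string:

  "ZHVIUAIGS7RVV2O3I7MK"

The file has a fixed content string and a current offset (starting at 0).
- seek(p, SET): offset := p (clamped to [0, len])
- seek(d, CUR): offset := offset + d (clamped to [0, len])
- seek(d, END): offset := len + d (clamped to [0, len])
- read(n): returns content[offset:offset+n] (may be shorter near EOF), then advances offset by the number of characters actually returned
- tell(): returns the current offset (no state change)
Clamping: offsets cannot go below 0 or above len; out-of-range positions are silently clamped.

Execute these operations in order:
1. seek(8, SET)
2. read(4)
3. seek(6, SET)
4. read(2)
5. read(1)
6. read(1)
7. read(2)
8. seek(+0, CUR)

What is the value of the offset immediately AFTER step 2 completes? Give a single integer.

Answer: 12

Derivation:
After 1 (seek(8, SET)): offset=8
After 2 (read(4)): returned 'S7RV', offset=12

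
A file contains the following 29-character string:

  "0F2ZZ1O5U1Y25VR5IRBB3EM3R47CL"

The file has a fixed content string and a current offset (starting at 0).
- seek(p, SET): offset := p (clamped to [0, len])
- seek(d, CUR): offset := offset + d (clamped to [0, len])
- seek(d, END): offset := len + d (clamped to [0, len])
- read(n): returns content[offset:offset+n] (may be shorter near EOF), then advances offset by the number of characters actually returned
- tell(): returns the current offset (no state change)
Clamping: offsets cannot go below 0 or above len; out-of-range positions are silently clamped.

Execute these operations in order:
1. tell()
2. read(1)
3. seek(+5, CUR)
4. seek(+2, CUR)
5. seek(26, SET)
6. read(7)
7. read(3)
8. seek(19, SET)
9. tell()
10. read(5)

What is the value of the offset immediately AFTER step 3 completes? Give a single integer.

Answer: 6

Derivation:
After 1 (tell()): offset=0
After 2 (read(1)): returned '0', offset=1
After 3 (seek(+5, CUR)): offset=6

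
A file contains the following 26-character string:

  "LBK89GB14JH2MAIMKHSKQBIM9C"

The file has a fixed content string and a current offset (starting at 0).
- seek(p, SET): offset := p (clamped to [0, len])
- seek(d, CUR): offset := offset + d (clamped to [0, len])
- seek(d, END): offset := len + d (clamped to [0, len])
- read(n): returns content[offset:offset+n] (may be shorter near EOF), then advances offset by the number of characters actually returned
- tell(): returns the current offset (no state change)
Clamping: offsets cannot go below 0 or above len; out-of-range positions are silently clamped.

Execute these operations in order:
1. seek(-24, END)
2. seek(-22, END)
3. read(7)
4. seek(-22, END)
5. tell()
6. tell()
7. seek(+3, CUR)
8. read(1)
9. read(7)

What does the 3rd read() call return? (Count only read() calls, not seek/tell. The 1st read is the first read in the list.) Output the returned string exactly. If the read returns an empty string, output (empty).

After 1 (seek(-24, END)): offset=2
After 2 (seek(-22, END)): offset=4
After 3 (read(7)): returned '9GB14JH', offset=11
After 4 (seek(-22, END)): offset=4
After 5 (tell()): offset=4
After 6 (tell()): offset=4
After 7 (seek(+3, CUR)): offset=7
After 8 (read(1)): returned '1', offset=8
After 9 (read(7)): returned '4JH2MAI', offset=15

Answer: 4JH2MAI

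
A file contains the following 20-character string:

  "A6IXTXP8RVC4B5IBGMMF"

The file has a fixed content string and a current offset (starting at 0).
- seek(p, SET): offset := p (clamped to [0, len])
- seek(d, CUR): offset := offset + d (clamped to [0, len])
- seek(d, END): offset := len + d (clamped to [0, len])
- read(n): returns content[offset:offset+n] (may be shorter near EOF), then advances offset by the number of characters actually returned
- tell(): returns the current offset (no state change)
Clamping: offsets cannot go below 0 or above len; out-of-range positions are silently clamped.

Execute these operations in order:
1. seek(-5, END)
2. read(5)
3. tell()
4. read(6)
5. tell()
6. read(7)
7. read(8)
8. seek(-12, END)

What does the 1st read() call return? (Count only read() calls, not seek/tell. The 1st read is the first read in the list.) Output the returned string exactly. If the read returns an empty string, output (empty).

Answer: BGMMF

Derivation:
After 1 (seek(-5, END)): offset=15
After 2 (read(5)): returned 'BGMMF', offset=20
After 3 (tell()): offset=20
After 4 (read(6)): returned '', offset=20
After 5 (tell()): offset=20
After 6 (read(7)): returned '', offset=20
After 7 (read(8)): returned '', offset=20
After 8 (seek(-12, END)): offset=8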